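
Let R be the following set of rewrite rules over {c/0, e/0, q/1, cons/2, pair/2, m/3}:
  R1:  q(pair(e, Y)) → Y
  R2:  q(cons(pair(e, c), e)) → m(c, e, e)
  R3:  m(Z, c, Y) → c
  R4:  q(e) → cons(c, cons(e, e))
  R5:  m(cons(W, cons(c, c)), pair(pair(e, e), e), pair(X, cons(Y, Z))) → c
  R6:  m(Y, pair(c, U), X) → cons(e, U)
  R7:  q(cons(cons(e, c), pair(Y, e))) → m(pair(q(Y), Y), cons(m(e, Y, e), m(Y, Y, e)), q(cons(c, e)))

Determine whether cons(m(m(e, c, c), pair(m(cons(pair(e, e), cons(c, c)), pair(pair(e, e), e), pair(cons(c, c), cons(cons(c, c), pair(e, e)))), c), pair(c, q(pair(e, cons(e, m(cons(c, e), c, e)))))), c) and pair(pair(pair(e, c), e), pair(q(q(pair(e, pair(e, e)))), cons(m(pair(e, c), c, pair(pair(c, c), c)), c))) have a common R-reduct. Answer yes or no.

Reduce t₁ = cons(m(m(e, c, c), pair(m(cons(pair(e, e), cons(c, c)), pair(pair(e, e), e), pair(cons(c, c), cons(cons(c, c), pair(e, e)))), c), pair(c, q(pair(e, cons(e, m(cons(c, e), c, e)))))), c):
1. cons(m(m(e, c, c), pair(m(cons(pair(e, e), cons(c, c)), pair(pair(e, e), e), pair(cons(c, c), cons(cons(c, c), pair(e, e)))), c), pair(c, q(pair(e, cons(e, m(cons(c, e), c, e)))))), c)  →  cons(m(c, pair(m(cons(pair(e, e), cons(c, c)), pair(pair(e, e), e), pair(cons(c, c), cons(cons(c, c), pair(e, e)))), c), pair(c, q(pair(e, cons(e, m(cons(c, e), c, e)))))), c)   [R3 at 1.1]
2. cons(m(c, pair(m(cons(pair(e, e), cons(c, c)), pair(pair(e, e), e), pair(cons(c, c), cons(cons(c, c), pair(e, e)))), c), pair(c, q(pair(e, cons(e, m(cons(c, e), c, e)))))), c)  →  cons(m(c, pair(c, c), pair(c, q(pair(e, cons(e, m(cons(c, e), c, e)))))), c)   [R5 at 1.2.1]
3. cons(m(c, pair(c, c), pair(c, q(pair(e, cons(e, m(cons(c, e), c, e)))))), c)  →  cons(cons(e, c), c)   [R6 at 1]

Reduce t₂ = pair(pair(pair(e, c), e), pair(q(q(pair(e, pair(e, e)))), cons(m(pair(e, c), c, pair(pair(c, c), c)), c))):
1. pair(pair(pair(e, c), e), pair(q(q(pair(e, pair(e, e)))), cons(m(pair(e, c), c, pair(pair(c, c), c)), c)))  →  pair(pair(pair(e, c), e), pair(q(pair(e, e)), cons(m(pair(e, c), c, pair(pair(c, c), c)), c)))   [R1 at 2.1.1]
2. pair(pair(pair(e, c), e), pair(q(pair(e, e)), cons(m(pair(e, c), c, pair(pair(c, c), c)), c)))  →  pair(pair(pair(e, c), e), pair(e, cons(m(pair(e, c), c, pair(pair(c, c), c)), c)))   [R1 at 2.1]
3. pair(pair(pair(e, c), e), pair(e, cons(m(pair(e, c), c, pair(pair(c, c), c)), c)))  →  pair(pair(pair(e, c), e), pair(e, cons(c, c)))   [R3 at 2.2.1]

no — NF(t₁) = cons(cons(e, c), c), NF(t₂) = pair(pair(pair(e, c), e), pair(e, cons(c, c)))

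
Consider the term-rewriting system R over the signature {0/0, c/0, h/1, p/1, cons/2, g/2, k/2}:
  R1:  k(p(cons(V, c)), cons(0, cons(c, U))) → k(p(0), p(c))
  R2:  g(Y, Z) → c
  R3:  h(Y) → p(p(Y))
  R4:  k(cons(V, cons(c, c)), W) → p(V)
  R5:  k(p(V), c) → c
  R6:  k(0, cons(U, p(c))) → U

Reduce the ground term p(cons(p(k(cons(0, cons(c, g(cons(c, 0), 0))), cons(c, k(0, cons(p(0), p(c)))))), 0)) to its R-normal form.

p(cons(p(p(0)), 0))

1. p(cons(p(k(cons(0, cons(c, g(cons(c, 0), 0))), cons(c, k(0, cons(p(0), p(c)))))), 0))  →  p(cons(p(k(cons(0, cons(c, c)), cons(c, k(0, cons(p(0), p(c)))))), 0))   [R2 at 1.1.1.1.2.2]
2. p(cons(p(k(cons(0, cons(c, c)), cons(c, k(0, cons(p(0), p(c)))))), 0))  →  p(cons(p(p(0)), 0))   [R4 at 1.1.1]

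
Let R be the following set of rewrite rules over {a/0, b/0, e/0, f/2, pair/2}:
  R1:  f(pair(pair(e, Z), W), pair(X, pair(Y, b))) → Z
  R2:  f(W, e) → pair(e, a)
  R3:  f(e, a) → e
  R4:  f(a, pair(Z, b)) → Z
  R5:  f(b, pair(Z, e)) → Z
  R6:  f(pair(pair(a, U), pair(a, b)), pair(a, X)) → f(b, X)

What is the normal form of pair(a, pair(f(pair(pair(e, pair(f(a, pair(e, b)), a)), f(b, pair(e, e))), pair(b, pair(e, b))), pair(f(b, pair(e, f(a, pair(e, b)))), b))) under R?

1. pair(a, pair(f(pair(pair(e, pair(f(a, pair(e, b)), a)), f(b, pair(e, e))), pair(b, pair(e, b))), pair(f(b, pair(e, f(a, pair(e, b)))), b)))  →  pair(a, pair(pair(f(a, pair(e, b)), a), pair(f(b, pair(e, f(a, pair(e, b)))), b)))   [R1 at 2.1]
2. pair(a, pair(pair(f(a, pair(e, b)), a), pair(f(b, pair(e, f(a, pair(e, b)))), b)))  →  pair(a, pair(pair(e, a), pair(f(b, pair(e, f(a, pair(e, b)))), b)))   [R4 at 2.1.1]
3. pair(a, pair(pair(e, a), pair(f(b, pair(e, f(a, pair(e, b)))), b)))  →  pair(a, pair(pair(e, a), pair(f(b, pair(e, e)), b)))   [R4 at 2.2.1.2.2]
4. pair(a, pair(pair(e, a), pair(f(b, pair(e, e)), b)))  →  pair(a, pair(pair(e, a), pair(e, b)))   [R5 at 2.2.1]

pair(a, pair(pair(e, a), pair(e, b)))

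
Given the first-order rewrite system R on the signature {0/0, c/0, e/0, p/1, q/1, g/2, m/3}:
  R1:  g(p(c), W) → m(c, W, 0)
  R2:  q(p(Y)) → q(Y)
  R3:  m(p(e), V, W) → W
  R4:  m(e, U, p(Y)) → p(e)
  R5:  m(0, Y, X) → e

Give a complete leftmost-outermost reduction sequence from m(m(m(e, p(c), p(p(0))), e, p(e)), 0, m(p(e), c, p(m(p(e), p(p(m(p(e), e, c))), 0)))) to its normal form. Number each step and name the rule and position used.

p(0)

1. m(m(m(e, p(c), p(p(0))), e, p(e)), 0, m(p(e), c, p(m(p(e), p(p(m(p(e), e, c))), 0))))  →  m(m(p(e), e, p(e)), 0, m(p(e), c, p(m(p(e), p(p(m(p(e), e, c))), 0))))   [R4 at 1.1]
2. m(m(p(e), e, p(e)), 0, m(p(e), c, p(m(p(e), p(p(m(p(e), e, c))), 0))))  →  m(p(e), 0, m(p(e), c, p(m(p(e), p(p(m(p(e), e, c))), 0))))   [R3 at 1]
3. m(p(e), 0, m(p(e), c, p(m(p(e), p(p(m(p(e), e, c))), 0))))  →  m(p(e), c, p(m(p(e), p(p(m(p(e), e, c))), 0)))   [R3 at ε]
4. m(p(e), c, p(m(p(e), p(p(m(p(e), e, c))), 0)))  →  p(m(p(e), p(p(m(p(e), e, c))), 0))   [R3 at ε]
5. p(m(p(e), p(p(m(p(e), e, c))), 0))  →  p(0)   [R3 at 1]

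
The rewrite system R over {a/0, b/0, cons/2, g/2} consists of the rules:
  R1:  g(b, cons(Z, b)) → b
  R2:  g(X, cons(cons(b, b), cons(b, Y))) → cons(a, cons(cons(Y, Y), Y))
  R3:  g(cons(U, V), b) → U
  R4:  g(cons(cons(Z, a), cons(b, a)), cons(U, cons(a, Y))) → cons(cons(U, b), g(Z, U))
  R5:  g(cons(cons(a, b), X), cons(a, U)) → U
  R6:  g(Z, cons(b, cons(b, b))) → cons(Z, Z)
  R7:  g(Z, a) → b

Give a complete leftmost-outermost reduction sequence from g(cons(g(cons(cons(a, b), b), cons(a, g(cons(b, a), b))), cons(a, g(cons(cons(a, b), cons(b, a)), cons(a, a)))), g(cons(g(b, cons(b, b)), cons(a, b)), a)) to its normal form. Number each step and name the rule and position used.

b

1. g(cons(g(cons(cons(a, b), b), cons(a, g(cons(b, a), b))), cons(a, g(cons(cons(a, b), cons(b, a)), cons(a, a)))), g(cons(g(b, cons(b, b)), cons(a, b)), a))  →  g(cons(g(cons(b, a), b), cons(a, g(cons(cons(a, b), cons(b, a)), cons(a, a)))), g(cons(g(b, cons(b, b)), cons(a, b)), a))   [R5 at 1.1]
2. g(cons(g(cons(b, a), b), cons(a, g(cons(cons(a, b), cons(b, a)), cons(a, a)))), g(cons(g(b, cons(b, b)), cons(a, b)), a))  →  g(cons(b, cons(a, g(cons(cons(a, b), cons(b, a)), cons(a, a)))), g(cons(g(b, cons(b, b)), cons(a, b)), a))   [R3 at 1.1]
3. g(cons(b, cons(a, g(cons(cons(a, b), cons(b, a)), cons(a, a)))), g(cons(g(b, cons(b, b)), cons(a, b)), a))  →  g(cons(b, cons(a, a)), g(cons(g(b, cons(b, b)), cons(a, b)), a))   [R5 at 1.2.2]
4. g(cons(b, cons(a, a)), g(cons(g(b, cons(b, b)), cons(a, b)), a))  →  g(cons(b, cons(a, a)), b)   [R7 at 2]
5. g(cons(b, cons(a, a)), b)  →  b   [R3 at ε]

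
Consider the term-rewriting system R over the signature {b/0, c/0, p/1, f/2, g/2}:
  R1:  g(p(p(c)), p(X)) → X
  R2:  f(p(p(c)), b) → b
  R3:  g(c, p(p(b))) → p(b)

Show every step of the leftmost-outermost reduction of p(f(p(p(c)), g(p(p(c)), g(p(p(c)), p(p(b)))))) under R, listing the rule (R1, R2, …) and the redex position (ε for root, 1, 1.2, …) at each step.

1. p(f(p(p(c)), g(p(p(c)), g(p(p(c)), p(p(b))))))  →  p(f(p(p(c)), g(p(p(c)), p(b))))   [R1 at 1.2.2]
2. p(f(p(p(c)), g(p(p(c)), p(b))))  →  p(f(p(p(c)), b))   [R1 at 1.2]
3. p(f(p(p(c)), b))  →  p(b)   [R2 at 1]

p(b)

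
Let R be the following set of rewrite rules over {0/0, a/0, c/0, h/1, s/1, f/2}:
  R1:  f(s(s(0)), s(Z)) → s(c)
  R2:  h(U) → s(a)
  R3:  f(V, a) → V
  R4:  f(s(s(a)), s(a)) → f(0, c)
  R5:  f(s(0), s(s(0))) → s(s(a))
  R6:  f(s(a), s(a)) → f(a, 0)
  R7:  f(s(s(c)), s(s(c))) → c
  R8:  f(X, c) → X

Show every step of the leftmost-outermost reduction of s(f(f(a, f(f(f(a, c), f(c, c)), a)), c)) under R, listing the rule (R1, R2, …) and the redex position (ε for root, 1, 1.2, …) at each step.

s(a)

1. s(f(f(a, f(f(f(a, c), f(c, c)), a)), c))  →  s(f(a, f(f(f(a, c), f(c, c)), a)))   [R8 at 1]
2. s(f(a, f(f(f(a, c), f(c, c)), a)))  →  s(f(a, f(f(a, c), f(c, c))))   [R3 at 1.2]
3. s(f(a, f(f(a, c), f(c, c))))  →  s(f(a, f(a, f(c, c))))   [R8 at 1.2.1]
4. s(f(a, f(a, f(c, c))))  →  s(f(a, f(a, c)))   [R8 at 1.2.2]
5. s(f(a, f(a, c)))  →  s(f(a, a))   [R8 at 1.2]
6. s(f(a, a))  →  s(a)   [R3 at 1]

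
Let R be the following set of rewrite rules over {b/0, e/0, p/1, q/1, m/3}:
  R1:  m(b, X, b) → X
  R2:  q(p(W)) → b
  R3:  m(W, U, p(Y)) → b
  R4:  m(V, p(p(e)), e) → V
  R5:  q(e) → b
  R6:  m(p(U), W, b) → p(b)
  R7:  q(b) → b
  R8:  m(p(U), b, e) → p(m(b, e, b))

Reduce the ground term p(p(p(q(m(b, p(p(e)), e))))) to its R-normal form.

p(p(p(b)))

1. p(p(p(q(m(b, p(p(e)), e)))))  →  p(p(p(q(b))))   [R4 at 1.1.1.1]
2. p(p(p(q(b))))  →  p(p(p(b)))   [R7 at 1.1.1]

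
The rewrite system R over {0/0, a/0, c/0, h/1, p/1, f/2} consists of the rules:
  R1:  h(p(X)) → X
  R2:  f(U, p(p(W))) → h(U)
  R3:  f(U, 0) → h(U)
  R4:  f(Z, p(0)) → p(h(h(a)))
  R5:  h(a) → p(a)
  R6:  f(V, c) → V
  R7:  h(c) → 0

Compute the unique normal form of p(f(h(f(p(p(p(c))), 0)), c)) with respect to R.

p(p(c))

1. p(f(h(f(p(p(p(c))), 0)), c))  →  p(h(f(p(p(p(c))), 0)))   [R6 at 1]
2. p(h(f(p(p(p(c))), 0)))  →  p(h(h(p(p(p(c))))))   [R3 at 1.1]
3. p(h(h(p(p(p(c))))))  →  p(h(p(p(c))))   [R1 at 1.1]
4. p(h(p(p(c))))  →  p(p(c))   [R1 at 1]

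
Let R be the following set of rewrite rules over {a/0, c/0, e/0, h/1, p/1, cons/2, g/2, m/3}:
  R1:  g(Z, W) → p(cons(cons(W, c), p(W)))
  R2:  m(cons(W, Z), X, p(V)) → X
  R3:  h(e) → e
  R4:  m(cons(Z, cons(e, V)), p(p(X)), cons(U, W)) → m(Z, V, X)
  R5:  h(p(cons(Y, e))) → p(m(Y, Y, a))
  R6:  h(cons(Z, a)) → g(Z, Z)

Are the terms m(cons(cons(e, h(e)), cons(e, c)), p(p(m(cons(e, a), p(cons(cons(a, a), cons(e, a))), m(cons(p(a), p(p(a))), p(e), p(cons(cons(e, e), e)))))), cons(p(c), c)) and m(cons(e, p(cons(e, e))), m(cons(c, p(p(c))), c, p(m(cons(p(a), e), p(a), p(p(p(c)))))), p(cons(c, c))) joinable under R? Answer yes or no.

yes — NF(t₁) = c, NF(t₂) = c

Reduce t₁ = m(cons(cons(e, h(e)), cons(e, c)), p(p(m(cons(e, a), p(cons(cons(a, a), cons(e, a))), m(cons(p(a), p(p(a))), p(e), p(cons(cons(e, e), e)))))), cons(p(c), c)):
1. m(cons(cons(e, h(e)), cons(e, c)), p(p(m(cons(e, a), p(cons(cons(a, a), cons(e, a))), m(cons(p(a), p(p(a))), p(e), p(cons(cons(e, e), e)))))), cons(p(c), c))  →  m(cons(e, h(e)), c, m(cons(e, a), p(cons(cons(a, a), cons(e, a))), m(cons(p(a), p(p(a))), p(e), p(cons(cons(e, e), e)))))   [R4 at ε]
2. m(cons(e, h(e)), c, m(cons(e, a), p(cons(cons(a, a), cons(e, a))), m(cons(p(a), p(p(a))), p(e), p(cons(cons(e, e), e)))))  →  m(cons(e, e), c, m(cons(e, a), p(cons(cons(a, a), cons(e, a))), m(cons(p(a), p(p(a))), p(e), p(cons(cons(e, e), e)))))   [R3 at 1.2]
3. m(cons(e, e), c, m(cons(e, a), p(cons(cons(a, a), cons(e, a))), m(cons(p(a), p(p(a))), p(e), p(cons(cons(e, e), e)))))  →  m(cons(e, e), c, m(cons(e, a), p(cons(cons(a, a), cons(e, a))), p(e)))   [R2 at 3.3]
4. m(cons(e, e), c, m(cons(e, a), p(cons(cons(a, a), cons(e, a))), p(e)))  →  m(cons(e, e), c, p(cons(cons(a, a), cons(e, a))))   [R2 at 3]
5. m(cons(e, e), c, p(cons(cons(a, a), cons(e, a))))  →  c   [R2 at ε]

Reduce t₂ = m(cons(e, p(cons(e, e))), m(cons(c, p(p(c))), c, p(m(cons(p(a), e), p(a), p(p(p(c)))))), p(cons(c, c))):
1. m(cons(e, p(cons(e, e))), m(cons(c, p(p(c))), c, p(m(cons(p(a), e), p(a), p(p(p(c)))))), p(cons(c, c)))  →  m(cons(c, p(p(c))), c, p(m(cons(p(a), e), p(a), p(p(p(c))))))   [R2 at ε]
2. m(cons(c, p(p(c))), c, p(m(cons(p(a), e), p(a), p(p(p(c))))))  →  c   [R2 at ε]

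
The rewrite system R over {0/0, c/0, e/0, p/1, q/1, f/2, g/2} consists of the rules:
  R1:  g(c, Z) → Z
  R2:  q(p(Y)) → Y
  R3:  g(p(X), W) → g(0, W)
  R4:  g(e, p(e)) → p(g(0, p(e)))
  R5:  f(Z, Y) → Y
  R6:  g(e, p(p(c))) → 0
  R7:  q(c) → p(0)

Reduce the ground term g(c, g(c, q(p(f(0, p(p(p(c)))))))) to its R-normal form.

p(p(p(c)))

1. g(c, g(c, q(p(f(0, p(p(p(c))))))))  →  g(c, q(p(f(0, p(p(p(c)))))))   [R1 at ε]
2. g(c, q(p(f(0, p(p(p(c)))))))  →  q(p(f(0, p(p(p(c))))))   [R1 at ε]
3. q(p(f(0, p(p(p(c))))))  →  f(0, p(p(p(c))))   [R2 at ε]
4. f(0, p(p(p(c))))  →  p(p(p(c)))   [R5 at ε]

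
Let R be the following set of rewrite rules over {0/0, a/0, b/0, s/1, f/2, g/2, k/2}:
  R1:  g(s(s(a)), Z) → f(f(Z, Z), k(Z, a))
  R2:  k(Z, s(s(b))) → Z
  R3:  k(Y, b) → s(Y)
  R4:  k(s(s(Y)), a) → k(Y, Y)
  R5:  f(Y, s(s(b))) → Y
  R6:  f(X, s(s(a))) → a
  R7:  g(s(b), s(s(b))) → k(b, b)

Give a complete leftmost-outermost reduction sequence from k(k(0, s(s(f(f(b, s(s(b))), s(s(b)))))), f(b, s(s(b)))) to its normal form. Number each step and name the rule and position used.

1. k(k(0, s(s(f(f(b, s(s(b))), s(s(b)))))), f(b, s(s(b))))  →  k(k(0, s(s(f(b, s(s(b)))))), f(b, s(s(b))))   [R5 at 1.2.1.1]
2. k(k(0, s(s(f(b, s(s(b)))))), f(b, s(s(b))))  →  k(k(0, s(s(b))), f(b, s(s(b))))   [R5 at 1.2.1.1]
3. k(k(0, s(s(b))), f(b, s(s(b))))  →  k(0, f(b, s(s(b))))   [R2 at 1]
4. k(0, f(b, s(s(b))))  →  k(0, b)   [R5 at 2]
5. k(0, b)  →  s(0)   [R3 at ε]

s(0)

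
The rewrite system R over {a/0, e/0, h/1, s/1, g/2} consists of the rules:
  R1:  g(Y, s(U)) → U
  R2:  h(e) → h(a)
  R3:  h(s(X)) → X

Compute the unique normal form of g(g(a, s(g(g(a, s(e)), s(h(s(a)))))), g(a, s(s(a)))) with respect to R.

a

1. g(g(a, s(g(g(a, s(e)), s(h(s(a)))))), g(a, s(s(a))))  →  g(g(g(a, s(e)), s(h(s(a)))), g(a, s(s(a))))   [R1 at 1]
2. g(g(g(a, s(e)), s(h(s(a)))), g(a, s(s(a))))  →  g(h(s(a)), g(a, s(s(a))))   [R1 at 1]
3. g(h(s(a)), g(a, s(s(a))))  →  g(a, g(a, s(s(a))))   [R3 at 1]
4. g(a, g(a, s(s(a))))  →  g(a, s(a))   [R1 at 2]
5. g(a, s(a))  →  a   [R1 at ε]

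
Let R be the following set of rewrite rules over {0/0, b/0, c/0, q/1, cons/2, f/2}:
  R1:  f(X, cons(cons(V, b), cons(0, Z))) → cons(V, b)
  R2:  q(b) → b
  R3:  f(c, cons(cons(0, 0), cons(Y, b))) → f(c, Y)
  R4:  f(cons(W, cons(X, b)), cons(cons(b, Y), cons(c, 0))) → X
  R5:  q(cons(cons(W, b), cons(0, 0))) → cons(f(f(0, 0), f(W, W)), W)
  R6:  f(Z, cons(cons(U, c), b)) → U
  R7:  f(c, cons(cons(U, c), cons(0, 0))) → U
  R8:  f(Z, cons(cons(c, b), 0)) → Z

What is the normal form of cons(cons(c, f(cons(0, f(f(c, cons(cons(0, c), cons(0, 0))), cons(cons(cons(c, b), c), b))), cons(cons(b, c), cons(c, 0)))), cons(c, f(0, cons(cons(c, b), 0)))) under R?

1. cons(cons(c, f(cons(0, f(f(c, cons(cons(0, c), cons(0, 0))), cons(cons(cons(c, b), c), b))), cons(cons(b, c), cons(c, 0)))), cons(c, f(0, cons(cons(c, b), 0))))  →  cons(cons(c, f(cons(0, cons(c, b)), cons(cons(b, c), cons(c, 0)))), cons(c, f(0, cons(cons(c, b), 0))))   [R6 at 1.2.1.2]
2. cons(cons(c, f(cons(0, cons(c, b)), cons(cons(b, c), cons(c, 0)))), cons(c, f(0, cons(cons(c, b), 0))))  →  cons(cons(c, c), cons(c, f(0, cons(cons(c, b), 0))))   [R4 at 1.2]
3. cons(cons(c, c), cons(c, f(0, cons(cons(c, b), 0))))  →  cons(cons(c, c), cons(c, 0))   [R8 at 2.2]

cons(cons(c, c), cons(c, 0))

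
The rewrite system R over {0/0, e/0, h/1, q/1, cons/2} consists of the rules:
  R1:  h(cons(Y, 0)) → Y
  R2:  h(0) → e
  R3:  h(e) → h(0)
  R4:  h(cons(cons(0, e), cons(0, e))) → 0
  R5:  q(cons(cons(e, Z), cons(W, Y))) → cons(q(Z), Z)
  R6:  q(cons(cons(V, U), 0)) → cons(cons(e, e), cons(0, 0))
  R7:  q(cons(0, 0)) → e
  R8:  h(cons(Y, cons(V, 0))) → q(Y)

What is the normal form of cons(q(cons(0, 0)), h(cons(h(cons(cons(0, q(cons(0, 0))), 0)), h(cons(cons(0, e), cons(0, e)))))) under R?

cons(e, cons(0, e))

1. cons(q(cons(0, 0)), h(cons(h(cons(cons(0, q(cons(0, 0))), 0)), h(cons(cons(0, e), cons(0, e))))))  →  cons(e, h(cons(h(cons(cons(0, q(cons(0, 0))), 0)), h(cons(cons(0, e), cons(0, e))))))   [R7 at 1]
2. cons(e, h(cons(h(cons(cons(0, q(cons(0, 0))), 0)), h(cons(cons(0, e), cons(0, e))))))  →  cons(e, h(cons(cons(0, q(cons(0, 0))), h(cons(cons(0, e), cons(0, e))))))   [R1 at 2.1.1]
3. cons(e, h(cons(cons(0, q(cons(0, 0))), h(cons(cons(0, e), cons(0, e))))))  →  cons(e, h(cons(cons(0, e), h(cons(cons(0, e), cons(0, e))))))   [R7 at 2.1.1.2]
4. cons(e, h(cons(cons(0, e), h(cons(cons(0, e), cons(0, e))))))  →  cons(e, h(cons(cons(0, e), 0)))   [R4 at 2.1.2]
5. cons(e, h(cons(cons(0, e), 0)))  →  cons(e, cons(0, e))   [R1 at 2]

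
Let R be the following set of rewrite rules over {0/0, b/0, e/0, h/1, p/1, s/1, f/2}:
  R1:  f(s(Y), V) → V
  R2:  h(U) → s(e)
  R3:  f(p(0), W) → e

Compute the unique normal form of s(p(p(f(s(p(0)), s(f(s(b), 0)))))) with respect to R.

1. s(p(p(f(s(p(0)), s(f(s(b), 0))))))  →  s(p(p(s(f(s(b), 0)))))   [R1 at 1.1.1]
2. s(p(p(s(f(s(b), 0)))))  →  s(p(p(s(0))))   [R1 at 1.1.1.1]

s(p(p(s(0))))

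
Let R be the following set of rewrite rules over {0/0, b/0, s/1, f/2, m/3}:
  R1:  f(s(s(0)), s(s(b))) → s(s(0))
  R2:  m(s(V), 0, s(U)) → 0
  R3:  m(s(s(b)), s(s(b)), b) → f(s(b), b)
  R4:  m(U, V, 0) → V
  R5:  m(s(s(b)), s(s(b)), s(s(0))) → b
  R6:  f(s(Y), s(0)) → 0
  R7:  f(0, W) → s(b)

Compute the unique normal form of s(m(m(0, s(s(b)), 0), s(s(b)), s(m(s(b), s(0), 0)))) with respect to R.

1. s(m(m(0, s(s(b)), 0), s(s(b)), s(m(s(b), s(0), 0))))  →  s(m(s(s(b)), s(s(b)), s(m(s(b), s(0), 0))))   [R4 at 1.1]
2. s(m(s(s(b)), s(s(b)), s(m(s(b), s(0), 0))))  →  s(m(s(s(b)), s(s(b)), s(s(0))))   [R4 at 1.3.1]
3. s(m(s(s(b)), s(s(b)), s(s(0))))  →  s(b)   [R5 at 1]

s(b)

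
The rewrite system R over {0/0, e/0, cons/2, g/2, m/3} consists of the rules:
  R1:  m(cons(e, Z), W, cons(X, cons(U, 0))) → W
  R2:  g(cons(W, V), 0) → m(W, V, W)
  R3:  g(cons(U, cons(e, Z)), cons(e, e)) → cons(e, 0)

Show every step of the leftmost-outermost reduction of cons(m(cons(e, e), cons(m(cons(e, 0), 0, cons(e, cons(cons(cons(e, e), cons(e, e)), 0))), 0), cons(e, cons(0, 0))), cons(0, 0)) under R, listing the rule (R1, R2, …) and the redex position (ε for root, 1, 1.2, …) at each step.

1. cons(m(cons(e, e), cons(m(cons(e, 0), 0, cons(e, cons(cons(cons(e, e), cons(e, e)), 0))), 0), cons(e, cons(0, 0))), cons(0, 0))  →  cons(cons(m(cons(e, 0), 0, cons(e, cons(cons(cons(e, e), cons(e, e)), 0))), 0), cons(0, 0))   [R1 at 1]
2. cons(cons(m(cons(e, 0), 0, cons(e, cons(cons(cons(e, e), cons(e, e)), 0))), 0), cons(0, 0))  →  cons(cons(0, 0), cons(0, 0))   [R1 at 1.1]

cons(cons(0, 0), cons(0, 0))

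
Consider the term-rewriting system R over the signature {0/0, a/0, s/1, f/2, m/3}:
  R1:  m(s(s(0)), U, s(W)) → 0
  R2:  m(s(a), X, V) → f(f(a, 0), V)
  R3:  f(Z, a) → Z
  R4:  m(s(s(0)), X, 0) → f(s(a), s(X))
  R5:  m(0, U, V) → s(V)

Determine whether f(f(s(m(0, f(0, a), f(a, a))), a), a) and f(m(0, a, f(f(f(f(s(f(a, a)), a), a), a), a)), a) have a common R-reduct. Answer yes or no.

yes — NF(t₁) = s(s(a)), NF(t₂) = s(s(a))

Reduce t₁ = f(f(s(m(0, f(0, a), f(a, a))), a), a):
1. f(f(s(m(0, f(0, a), f(a, a))), a), a)  →  f(s(m(0, f(0, a), f(a, a))), a)   [R3 at ε]
2. f(s(m(0, f(0, a), f(a, a))), a)  →  s(m(0, f(0, a), f(a, a)))   [R3 at ε]
3. s(m(0, f(0, a), f(a, a)))  →  s(s(f(a, a)))   [R5 at 1]
4. s(s(f(a, a)))  →  s(s(a))   [R3 at 1.1]

Reduce t₂ = f(m(0, a, f(f(f(f(s(f(a, a)), a), a), a), a)), a):
1. f(m(0, a, f(f(f(f(s(f(a, a)), a), a), a), a)), a)  →  m(0, a, f(f(f(f(s(f(a, a)), a), a), a), a))   [R3 at ε]
2. m(0, a, f(f(f(f(s(f(a, a)), a), a), a), a))  →  s(f(f(f(f(s(f(a, a)), a), a), a), a))   [R5 at ε]
3. s(f(f(f(f(s(f(a, a)), a), a), a), a))  →  s(f(f(f(s(f(a, a)), a), a), a))   [R3 at 1]
4. s(f(f(f(s(f(a, a)), a), a), a))  →  s(f(f(s(f(a, a)), a), a))   [R3 at 1]
5. s(f(f(s(f(a, a)), a), a))  →  s(f(s(f(a, a)), a))   [R3 at 1]
6. s(f(s(f(a, a)), a))  →  s(s(f(a, a)))   [R3 at 1]
7. s(s(f(a, a)))  →  s(s(a))   [R3 at 1.1]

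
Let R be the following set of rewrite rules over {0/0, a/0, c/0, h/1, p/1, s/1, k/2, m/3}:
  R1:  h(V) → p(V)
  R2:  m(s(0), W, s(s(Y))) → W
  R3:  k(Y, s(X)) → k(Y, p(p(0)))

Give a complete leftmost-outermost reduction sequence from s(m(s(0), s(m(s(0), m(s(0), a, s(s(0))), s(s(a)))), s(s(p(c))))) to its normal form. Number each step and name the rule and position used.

s(s(a))

1. s(m(s(0), s(m(s(0), m(s(0), a, s(s(0))), s(s(a)))), s(s(p(c)))))  →  s(s(m(s(0), m(s(0), a, s(s(0))), s(s(a)))))   [R2 at 1]
2. s(s(m(s(0), m(s(0), a, s(s(0))), s(s(a)))))  →  s(s(m(s(0), a, s(s(0)))))   [R2 at 1.1]
3. s(s(m(s(0), a, s(s(0)))))  →  s(s(a))   [R2 at 1.1]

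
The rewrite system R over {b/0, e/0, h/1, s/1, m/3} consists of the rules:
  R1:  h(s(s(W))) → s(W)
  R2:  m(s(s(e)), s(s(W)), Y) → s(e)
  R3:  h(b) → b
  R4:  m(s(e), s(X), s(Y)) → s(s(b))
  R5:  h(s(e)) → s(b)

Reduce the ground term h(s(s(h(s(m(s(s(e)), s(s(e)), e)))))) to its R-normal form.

1. h(s(s(h(s(m(s(s(e)), s(s(e)), e))))))  →  s(h(s(m(s(s(e)), s(s(e)), e))))   [R1 at ε]
2. s(h(s(m(s(s(e)), s(s(e)), e))))  →  s(h(s(s(e))))   [R2 at 1.1.1]
3. s(h(s(s(e))))  →  s(s(e))   [R1 at 1]

s(s(e))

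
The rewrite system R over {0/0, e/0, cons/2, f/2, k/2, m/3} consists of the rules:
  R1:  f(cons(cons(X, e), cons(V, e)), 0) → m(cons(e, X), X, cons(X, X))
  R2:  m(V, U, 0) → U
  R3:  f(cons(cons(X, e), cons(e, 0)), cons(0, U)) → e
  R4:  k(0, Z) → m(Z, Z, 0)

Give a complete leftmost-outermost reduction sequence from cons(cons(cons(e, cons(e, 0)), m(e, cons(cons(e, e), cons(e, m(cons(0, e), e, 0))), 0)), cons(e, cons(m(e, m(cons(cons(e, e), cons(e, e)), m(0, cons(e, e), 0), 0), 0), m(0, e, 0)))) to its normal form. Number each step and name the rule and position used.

1. cons(cons(cons(e, cons(e, 0)), m(e, cons(cons(e, e), cons(e, m(cons(0, e), e, 0))), 0)), cons(e, cons(m(e, m(cons(cons(e, e), cons(e, e)), m(0, cons(e, e), 0), 0), 0), m(0, e, 0))))  →  cons(cons(cons(e, cons(e, 0)), cons(cons(e, e), cons(e, m(cons(0, e), e, 0)))), cons(e, cons(m(e, m(cons(cons(e, e), cons(e, e)), m(0, cons(e, e), 0), 0), 0), m(0, e, 0))))   [R2 at 1.2]
2. cons(cons(cons(e, cons(e, 0)), cons(cons(e, e), cons(e, m(cons(0, e), e, 0)))), cons(e, cons(m(e, m(cons(cons(e, e), cons(e, e)), m(0, cons(e, e), 0), 0), 0), m(0, e, 0))))  →  cons(cons(cons(e, cons(e, 0)), cons(cons(e, e), cons(e, e))), cons(e, cons(m(e, m(cons(cons(e, e), cons(e, e)), m(0, cons(e, e), 0), 0), 0), m(0, e, 0))))   [R2 at 1.2.2.2]
3. cons(cons(cons(e, cons(e, 0)), cons(cons(e, e), cons(e, e))), cons(e, cons(m(e, m(cons(cons(e, e), cons(e, e)), m(0, cons(e, e), 0), 0), 0), m(0, e, 0))))  →  cons(cons(cons(e, cons(e, 0)), cons(cons(e, e), cons(e, e))), cons(e, cons(m(cons(cons(e, e), cons(e, e)), m(0, cons(e, e), 0), 0), m(0, e, 0))))   [R2 at 2.2.1]
4. cons(cons(cons(e, cons(e, 0)), cons(cons(e, e), cons(e, e))), cons(e, cons(m(cons(cons(e, e), cons(e, e)), m(0, cons(e, e), 0), 0), m(0, e, 0))))  →  cons(cons(cons(e, cons(e, 0)), cons(cons(e, e), cons(e, e))), cons(e, cons(m(0, cons(e, e), 0), m(0, e, 0))))   [R2 at 2.2.1]
5. cons(cons(cons(e, cons(e, 0)), cons(cons(e, e), cons(e, e))), cons(e, cons(m(0, cons(e, e), 0), m(0, e, 0))))  →  cons(cons(cons(e, cons(e, 0)), cons(cons(e, e), cons(e, e))), cons(e, cons(cons(e, e), m(0, e, 0))))   [R2 at 2.2.1]
6. cons(cons(cons(e, cons(e, 0)), cons(cons(e, e), cons(e, e))), cons(e, cons(cons(e, e), m(0, e, 0))))  →  cons(cons(cons(e, cons(e, 0)), cons(cons(e, e), cons(e, e))), cons(e, cons(cons(e, e), e)))   [R2 at 2.2.2]

cons(cons(cons(e, cons(e, 0)), cons(cons(e, e), cons(e, e))), cons(e, cons(cons(e, e), e)))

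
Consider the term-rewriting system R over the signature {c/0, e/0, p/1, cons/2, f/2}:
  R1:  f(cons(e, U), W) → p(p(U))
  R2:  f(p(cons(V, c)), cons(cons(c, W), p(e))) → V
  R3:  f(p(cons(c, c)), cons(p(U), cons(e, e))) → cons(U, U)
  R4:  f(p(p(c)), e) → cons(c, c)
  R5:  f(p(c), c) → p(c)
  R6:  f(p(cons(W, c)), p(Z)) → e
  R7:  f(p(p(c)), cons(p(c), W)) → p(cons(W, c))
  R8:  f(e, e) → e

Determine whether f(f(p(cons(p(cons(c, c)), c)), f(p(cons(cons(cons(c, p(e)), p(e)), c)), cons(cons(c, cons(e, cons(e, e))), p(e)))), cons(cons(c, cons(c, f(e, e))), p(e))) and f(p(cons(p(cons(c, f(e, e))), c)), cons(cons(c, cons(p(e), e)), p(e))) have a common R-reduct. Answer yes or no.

no — NF(t₁) = c, NF(t₂) = p(cons(c, e))

Reduce t₁ = f(f(p(cons(p(cons(c, c)), c)), f(p(cons(cons(cons(c, p(e)), p(e)), c)), cons(cons(c, cons(e, cons(e, e))), p(e)))), cons(cons(c, cons(c, f(e, e))), p(e))):
1. f(f(p(cons(p(cons(c, c)), c)), f(p(cons(cons(cons(c, p(e)), p(e)), c)), cons(cons(c, cons(e, cons(e, e))), p(e)))), cons(cons(c, cons(c, f(e, e))), p(e)))  →  f(f(p(cons(p(cons(c, c)), c)), cons(cons(c, p(e)), p(e))), cons(cons(c, cons(c, f(e, e))), p(e)))   [R2 at 1.2]
2. f(f(p(cons(p(cons(c, c)), c)), cons(cons(c, p(e)), p(e))), cons(cons(c, cons(c, f(e, e))), p(e)))  →  f(p(cons(c, c)), cons(cons(c, cons(c, f(e, e))), p(e)))   [R2 at 1]
3. f(p(cons(c, c)), cons(cons(c, cons(c, f(e, e))), p(e)))  →  c   [R2 at ε]

Reduce t₂ = f(p(cons(p(cons(c, f(e, e))), c)), cons(cons(c, cons(p(e), e)), p(e))):
1. f(p(cons(p(cons(c, f(e, e))), c)), cons(cons(c, cons(p(e), e)), p(e)))  →  p(cons(c, f(e, e)))   [R2 at ε]
2. p(cons(c, f(e, e)))  →  p(cons(c, e))   [R8 at 1.2]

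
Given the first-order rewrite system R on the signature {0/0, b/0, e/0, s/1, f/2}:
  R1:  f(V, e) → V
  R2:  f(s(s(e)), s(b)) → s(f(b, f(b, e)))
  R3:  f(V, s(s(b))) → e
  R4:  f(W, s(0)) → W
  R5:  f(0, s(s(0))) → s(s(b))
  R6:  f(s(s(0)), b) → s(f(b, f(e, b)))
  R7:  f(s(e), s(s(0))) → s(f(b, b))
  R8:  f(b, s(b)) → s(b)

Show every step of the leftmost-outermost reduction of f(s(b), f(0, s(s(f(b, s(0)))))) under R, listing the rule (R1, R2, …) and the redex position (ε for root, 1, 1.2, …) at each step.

s(b)

1. f(s(b), f(0, s(s(f(b, s(0))))))  →  f(s(b), f(0, s(s(b))))   [R4 at 2.2.1.1]
2. f(s(b), f(0, s(s(b))))  →  f(s(b), e)   [R3 at 2]
3. f(s(b), e)  →  s(b)   [R1 at ε]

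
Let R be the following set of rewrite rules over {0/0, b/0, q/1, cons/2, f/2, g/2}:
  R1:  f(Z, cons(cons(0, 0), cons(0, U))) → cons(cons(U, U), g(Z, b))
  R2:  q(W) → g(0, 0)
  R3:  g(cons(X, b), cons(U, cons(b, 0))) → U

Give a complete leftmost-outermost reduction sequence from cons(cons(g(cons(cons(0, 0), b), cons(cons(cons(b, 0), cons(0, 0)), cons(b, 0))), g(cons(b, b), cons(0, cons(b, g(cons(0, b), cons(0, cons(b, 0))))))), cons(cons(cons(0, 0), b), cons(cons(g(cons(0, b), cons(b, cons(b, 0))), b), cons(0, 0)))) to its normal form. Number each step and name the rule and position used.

cons(cons(cons(cons(b, 0), cons(0, 0)), 0), cons(cons(cons(0, 0), b), cons(cons(b, b), cons(0, 0))))

1. cons(cons(g(cons(cons(0, 0), b), cons(cons(cons(b, 0), cons(0, 0)), cons(b, 0))), g(cons(b, b), cons(0, cons(b, g(cons(0, b), cons(0, cons(b, 0))))))), cons(cons(cons(0, 0), b), cons(cons(g(cons(0, b), cons(b, cons(b, 0))), b), cons(0, 0))))  →  cons(cons(cons(cons(b, 0), cons(0, 0)), g(cons(b, b), cons(0, cons(b, g(cons(0, b), cons(0, cons(b, 0))))))), cons(cons(cons(0, 0), b), cons(cons(g(cons(0, b), cons(b, cons(b, 0))), b), cons(0, 0))))   [R3 at 1.1]
2. cons(cons(cons(cons(b, 0), cons(0, 0)), g(cons(b, b), cons(0, cons(b, g(cons(0, b), cons(0, cons(b, 0))))))), cons(cons(cons(0, 0), b), cons(cons(g(cons(0, b), cons(b, cons(b, 0))), b), cons(0, 0))))  →  cons(cons(cons(cons(b, 0), cons(0, 0)), g(cons(b, b), cons(0, cons(b, 0)))), cons(cons(cons(0, 0), b), cons(cons(g(cons(0, b), cons(b, cons(b, 0))), b), cons(0, 0))))   [R3 at 1.2.2.2.2]
3. cons(cons(cons(cons(b, 0), cons(0, 0)), g(cons(b, b), cons(0, cons(b, 0)))), cons(cons(cons(0, 0), b), cons(cons(g(cons(0, b), cons(b, cons(b, 0))), b), cons(0, 0))))  →  cons(cons(cons(cons(b, 0), cons(0, 0)), 0), cons(cons(cons(0, 0), b), cons(cons(g(cons(0, b), cons(b, cons(b, 0))), b), cons(0, 0))))   [R3 at 1.2]
4. cons(cons(cons(cons(b, 0), cons(0, 0)), 0), cons(cons(cons(0, 0), b), cons(cons(g(cons(0, b), cons(b, cons(b, 0))), b), cons(0, 0))))  →  cons(cons(cons(cons(b, 0), cons(0, 0)), 0), cons(cons(cons(0, 0), b), cons(cons(b, b), cons(0, 0))))   [R3 at 2.2.1.1]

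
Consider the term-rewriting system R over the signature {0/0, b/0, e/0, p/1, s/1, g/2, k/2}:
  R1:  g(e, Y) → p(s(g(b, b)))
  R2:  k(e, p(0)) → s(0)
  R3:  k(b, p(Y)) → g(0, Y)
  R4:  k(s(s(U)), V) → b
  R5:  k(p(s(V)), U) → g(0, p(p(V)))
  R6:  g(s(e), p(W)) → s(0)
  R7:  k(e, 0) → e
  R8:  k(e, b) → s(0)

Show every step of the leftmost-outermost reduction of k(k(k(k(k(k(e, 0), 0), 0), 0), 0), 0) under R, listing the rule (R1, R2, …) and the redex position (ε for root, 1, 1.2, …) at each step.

e

1. k(k(k(k(k(k(e, 0), 0), 0), 0), 0), 0)  →  k(k(k(k(k(e, 0), 0), 0), 0), 0)   [R7 at 1.1.1.1.1]
2. k(k(k(k(k(e, 0), 0), 0), 0), 0)  →  k(k(k(k(e, 0), 0), 0), 0)   [R7 at 1.1.1.1]
3. k(k(k(k(e, 0), 0), 0), 0)  →  k(k(k(e, 0), 0), 0)   [R7 at 1.1.1]
4. k(k(k(e, 0), 0), 0)  →  k(k(e, 0), 0)   [R7 at 1.1]
5. k(k(e, 0), 0)  →  k(e, 0)   [R7 at 1]
6. k(e, 0)  →  e   [R7 at ε]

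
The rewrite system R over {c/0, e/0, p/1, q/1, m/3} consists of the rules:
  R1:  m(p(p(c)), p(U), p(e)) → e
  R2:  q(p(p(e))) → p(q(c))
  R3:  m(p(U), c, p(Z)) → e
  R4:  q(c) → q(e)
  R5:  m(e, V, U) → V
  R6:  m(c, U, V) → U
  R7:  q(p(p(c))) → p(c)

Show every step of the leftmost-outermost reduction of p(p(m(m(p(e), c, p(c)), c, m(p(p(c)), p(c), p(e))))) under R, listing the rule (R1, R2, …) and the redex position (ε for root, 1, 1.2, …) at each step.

p(p(c))

1. p(p(m(m(p(e), c, p(c)), c, m(p(p(c)), p(c), p(e)))))  →  p(p(m(e, c, m(p(p(c)), p(c), p(e)))))   [R3 at 1.1.1]
2. p(p(m(e, c, m(p(p(c)), p(c), p(e)))))  →  p(p(c))   [R5 at 1.1]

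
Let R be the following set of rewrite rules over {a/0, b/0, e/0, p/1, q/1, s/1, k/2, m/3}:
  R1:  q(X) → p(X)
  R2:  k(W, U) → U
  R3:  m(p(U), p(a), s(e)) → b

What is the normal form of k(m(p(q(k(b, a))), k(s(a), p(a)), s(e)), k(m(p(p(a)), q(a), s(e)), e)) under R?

1. k(m(p(q(k(b, a))), k(s(a), p(a)), s(e)), k(m(p(p(a)), q(a), s(e)), e))  →  k(m(p(p(a)), q(a), s(e)), e)   [R2 at ε]
2. k(m(p(p(a)), q(a), s(e)), e)  →  e   [R2 at ε]

e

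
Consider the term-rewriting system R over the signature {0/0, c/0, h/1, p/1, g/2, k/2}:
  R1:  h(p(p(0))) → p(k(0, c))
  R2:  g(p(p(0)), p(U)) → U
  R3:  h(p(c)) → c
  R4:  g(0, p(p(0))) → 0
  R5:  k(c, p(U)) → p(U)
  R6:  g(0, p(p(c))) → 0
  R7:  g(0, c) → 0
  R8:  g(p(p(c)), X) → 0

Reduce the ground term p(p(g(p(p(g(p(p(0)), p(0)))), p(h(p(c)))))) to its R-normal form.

1. p(p(g(p(p(g(p(p(0)), p(0)))), p(h(p(c))))))  →  p(p(g(p(p(0)), p(h(p(c))))))   [R2 at 1.1.1.1.1]
2. p(p(g(p(p(0)), p(h(p(c))))))  →  p(p(h(p(c))))   [R2 at 1.1]
3. p(p(h(p(c))))  →  p(p(c))   [R3 at 1.1]

p(p(c))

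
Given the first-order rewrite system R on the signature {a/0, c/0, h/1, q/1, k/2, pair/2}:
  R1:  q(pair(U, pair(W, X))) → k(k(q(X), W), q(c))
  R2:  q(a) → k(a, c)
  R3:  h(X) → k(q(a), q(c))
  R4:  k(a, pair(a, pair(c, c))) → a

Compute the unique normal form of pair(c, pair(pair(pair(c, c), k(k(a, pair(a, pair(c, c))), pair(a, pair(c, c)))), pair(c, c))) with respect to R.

1. pair(c, pair(pair(pair(c, c), k(k(a, pair(a, pair(c, c))), pair(a, pair(c, c)))), pair(c, c)))  →  pair(c, pair(pair(pair(c, c), k(a, pair(a, pair(c, c)))), pair(c, c)))   [R4 at 2.1.2.1]
2. pair(c, pair(pair(pair(c, c), k(a, pair(a, pair(c, c)))), pair(c, c)))  →  pair(c, pair(pair(pair(c, c), a), pair(c, c)))   [R4 at 2.1.2]

pair(c, pair(pair(pair(c, c), a), pair(c, c)))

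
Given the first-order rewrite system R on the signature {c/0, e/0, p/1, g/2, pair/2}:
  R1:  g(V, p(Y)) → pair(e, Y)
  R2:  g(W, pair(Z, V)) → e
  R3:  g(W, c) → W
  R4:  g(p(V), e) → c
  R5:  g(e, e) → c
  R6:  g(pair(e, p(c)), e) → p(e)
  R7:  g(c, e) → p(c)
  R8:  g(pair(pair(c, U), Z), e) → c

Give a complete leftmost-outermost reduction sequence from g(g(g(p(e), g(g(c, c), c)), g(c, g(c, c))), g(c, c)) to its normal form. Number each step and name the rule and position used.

1. g(g(g(p(e), g(g(c, c), c)), g(c, g(c, c))), g(c, c))  →  g(g(g(p(e), g(c, c)), g(c, g(c, c))), g(c, c))   [R3 at 1.1.2]
2. g(g(g(p(e), g(c, c)), g(c, g(c, c))), g(c, c))  →  g(g(g(p(e), c), g(c, g(c, c))), g(c, c))   [R3 at 1.1.2]
3. g(g(g(p(e), c), g(c, g(c, c))), g(c, c))  →  g(g(p(e), g(c, g(c, c))), g(c, c))   [R3 at 1.1]
4. g(g(p(e), g(c, g(c, c))), g(c, c))  →  g(g(p(e), g(c, c)), g(c, c))   [R3 at 1.2.2]
5. g(g(p(e), g(c, c)), g(c, c))  →  g(g(p(e), c), g(c, c))   [R3 at 1.2]
6. g(g(p(e), c), g(c, c))  →  g(p(e), g(c, c))   [R3 at 1]
7. g(p(e), g(c, c))  →  g(p(e), c)   [R3 at 2]
8. g(p(e), c)  →  p(e)   [R3 at ε]

p(e)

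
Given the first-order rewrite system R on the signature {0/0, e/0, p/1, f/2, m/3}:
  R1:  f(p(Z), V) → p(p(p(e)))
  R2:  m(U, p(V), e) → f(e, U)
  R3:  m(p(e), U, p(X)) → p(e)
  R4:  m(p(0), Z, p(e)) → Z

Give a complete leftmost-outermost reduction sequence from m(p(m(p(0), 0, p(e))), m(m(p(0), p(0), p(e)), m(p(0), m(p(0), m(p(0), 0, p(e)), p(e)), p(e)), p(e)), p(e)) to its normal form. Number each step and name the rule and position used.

0

1. m(p(m(p(0), 0, p(e))), m(m(p(0), p(0), p(e)), m(p(0), m(p(0), m(p(0), 0, p(e)), p(e)), p(e)), p(e)), p(e))  →  m(p(0), m(m(p(0), p(0), p(e)), m(p(0), m(p(0), m(p(0), 0, p(e)), p(e)), p(e)), p(e)), p(e))   [R4 at 1.1]
2. m(p(0), m(m(p(0), p(0), p(e)), m(p(0), m(p(0), m(p(0), 0, p(e)), p(e)), p(e)), p(e)), p(e))  →  m(m(p(0), p(0), p(e)), m(p(0), m(p(0), m(p(0), 0, p(e)), p(e)), p(e)), p(e))   [R4 at ε]
3. m(m(p(0), p(0), p(e)), m(p(0), m(p(0), m(p(0), 0, p(e)), p(e)), p(e)), p(e))  →  m(p(0), m(p(0), m(p(0), m(p(0), 0, p(e)), p(e)), p(e)), p(e))   [R4 at 1]
4. m(p(0), m(p(0), m(p(0), m(p(0), 0, p(e)), p(e)), p(e)), p(e))  →  m(p(0), m(p(0), m(p(0), 0, p(e)), p(e)), p(e))   [R4 at ε]
5. m(p(0), m(p(0), m(p(0), 0, p(e)), p(e)), p(e))  →  m(p(0), m(p(0), 0, p(e)), p(e))   [R4 at ε]
6. m(p(0), m(p(0), 0, p(e)), p(e))  →  m(p(0), 0, p(e))   [R4 at ε]
7. m(p(0), 0, p(e))  →  0   [R4 at ε]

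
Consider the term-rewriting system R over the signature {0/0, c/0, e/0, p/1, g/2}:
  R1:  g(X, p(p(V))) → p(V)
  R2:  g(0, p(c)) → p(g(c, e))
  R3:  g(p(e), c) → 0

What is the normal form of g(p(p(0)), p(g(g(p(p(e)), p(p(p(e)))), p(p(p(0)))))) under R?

1. g(p(p(0)), p(g(g(p(p(e)), p(p(p(e)))), p(p(p(0))))))  →  g(p(p(0)), p(p(p(0))))   [R1 at 2.1]
2. g(p(p(0)), p(p(p(0))))  →  p(p(0))   [R1 at ε]

p(p(0))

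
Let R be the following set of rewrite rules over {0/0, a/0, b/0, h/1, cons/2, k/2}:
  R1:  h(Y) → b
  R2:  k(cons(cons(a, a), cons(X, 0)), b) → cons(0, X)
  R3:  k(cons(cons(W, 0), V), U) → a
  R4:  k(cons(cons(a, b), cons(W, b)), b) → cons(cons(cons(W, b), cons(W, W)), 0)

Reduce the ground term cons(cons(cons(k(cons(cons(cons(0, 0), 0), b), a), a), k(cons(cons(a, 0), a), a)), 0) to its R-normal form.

1. cons(cons(cons(k(cons(cons(cons(0, 0), 0), b), a), a), k(cons(cons(a, 0), a), a)), 0)  →  cons(cons(cons(a, a), k(cons(cons(a, 0), a), a)), 0)   [R3 at 1.1.1]
2. cons(cons(cons(a, a), k(cons(cons(a, 0), a), a)), 0)  →  cons(cons(cons(a, a), a), 0)   [R3 at 1.2]

cons(cons(cons(a, a), a), 0)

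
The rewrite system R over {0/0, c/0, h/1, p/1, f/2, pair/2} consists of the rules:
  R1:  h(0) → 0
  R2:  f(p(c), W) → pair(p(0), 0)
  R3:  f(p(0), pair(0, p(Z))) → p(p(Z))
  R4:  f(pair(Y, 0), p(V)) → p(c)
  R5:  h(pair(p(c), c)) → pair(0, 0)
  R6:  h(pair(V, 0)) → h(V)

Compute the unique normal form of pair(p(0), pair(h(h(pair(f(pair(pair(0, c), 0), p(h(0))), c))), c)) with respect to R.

pair(p(0), pair(0, c))

1. pair(p(0), pair(h(h(pair(f(pair(pair(0, c), 0), p(h(0))), c))), c))  →  pair(p(0), pair(h(h(pair(p(c), c))), c))   [R4 at 2.1.1.1.1]
2. pair(p(0), pair(h(h(pair(p(c), c))), c))  →  pair(p(0), pair(h(pair(0, 0)), c))   [R5 at 2.1.1]
3. pair(p(0), pair(h(pair(0, 0)), c))  →  pair(p(0), pair(h(0), c))   [R6 at 2.1]
4. pair(p(0), pair(h(0), c))  →  pair(p(0), pair(0, c))   [R1 at 2.1]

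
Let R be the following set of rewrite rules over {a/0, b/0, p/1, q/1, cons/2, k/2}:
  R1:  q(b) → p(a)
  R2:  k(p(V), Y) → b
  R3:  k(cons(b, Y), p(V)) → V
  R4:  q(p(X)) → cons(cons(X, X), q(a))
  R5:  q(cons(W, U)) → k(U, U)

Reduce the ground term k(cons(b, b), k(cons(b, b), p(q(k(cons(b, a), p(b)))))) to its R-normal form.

a

1. k(cons(b, b), k(cons(b, b), p(q(k(cons(b, a), p(b))))))  →  k(cons(b, b), q(k(cons(b, a), p(b))))   [R3 at 2]
2. k(cons(b, b), q(k(cons(b, a), p(b))))  →  k(cons(b, b), q(b))   [R3 at 2.1]
3. k(cons(b, b), q(b))  →  k(cons(b, b), p(a))   [R1 at 2]
4. k(cons(b, b), p(a))  →  a   [R3 at ε]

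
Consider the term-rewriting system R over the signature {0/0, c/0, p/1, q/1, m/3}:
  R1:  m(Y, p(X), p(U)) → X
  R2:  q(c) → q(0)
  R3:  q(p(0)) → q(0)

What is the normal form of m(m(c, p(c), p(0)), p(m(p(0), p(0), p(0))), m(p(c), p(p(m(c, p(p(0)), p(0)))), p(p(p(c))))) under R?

1. m(m(c, p(c), p(0)), p(m(p(0), p(0), p(0))), m(p(c), p(p(m(c, p(p(0)), p(0)))), p(p(p(c)))))  →  m(c, p(m(p(0), p(0), p(0))), m(p(c), p(p(m(c, p(p(0)), p(0)))), p(p(p(c)))))   [R1 at 1]
2. m(c, p(m(p(0), p(0), p(0))), m(p(c), p(p(m(c, p(p(0)), p(0)))), p(p(p(c)))))  →  m(c, p(0), m(p(c), p(p(m(c, p(p(0)), p(0)))), p(p(p(c)))))   [R1 at 2.1]
3. m(c, p(0), m(p(c), p(p(m(c, p(p(0)), p(0)))), p(p(p(c)))))  →  m(c, p(0), p(m(c, p(p(0)), p(0))))   [R1 at 3]
4. m(c, p(0), p(m(c, p(p(0)), p(0))))  →  0   [R1 at ε]

0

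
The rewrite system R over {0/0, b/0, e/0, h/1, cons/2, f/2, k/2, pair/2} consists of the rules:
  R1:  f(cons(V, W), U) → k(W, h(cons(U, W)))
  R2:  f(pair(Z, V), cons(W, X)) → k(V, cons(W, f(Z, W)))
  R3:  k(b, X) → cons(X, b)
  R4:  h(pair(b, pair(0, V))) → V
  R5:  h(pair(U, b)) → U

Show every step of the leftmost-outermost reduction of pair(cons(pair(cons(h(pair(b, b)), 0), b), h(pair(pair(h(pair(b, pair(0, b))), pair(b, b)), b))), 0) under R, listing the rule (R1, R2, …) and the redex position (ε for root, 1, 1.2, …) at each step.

1. pair(cons(pair(cons(h(pair(b, b)), 0), b), h(pair(pair(h(pair(b, pair(0, b))), pair(b, b)), b))), 0)  →  pair(cons(pair(cons(b, 0), b), h(pair(pair(h(pair(b, pair(0, b))), pair(b, b)), b))), 0)   [R5 at 1.1.1.1]
2. pair(cons(pair(cons(b, 0), b), h(pair(pair(h(pair(b, pair(0, b))), pair(b, b)), b))), 0)  →  pair(cons(pair(cons(b, 0), b), pair(h(pair(b, pair(0, b))), pair(b, b))), 0)   [R5 at 1.2]
3. pair(cons(pair(cons(b, 0), b), pair(h(pair(b, pair(0, b))), pair(b, b))), 0)  →  pair(cons(pair(cons(b, 0), b), pair(b, pair(b, b))), 0)   [R4 at 1.2.1]

pair(cons(pair(cons(b, 0), b), pair(b, pair(b, b))), 0)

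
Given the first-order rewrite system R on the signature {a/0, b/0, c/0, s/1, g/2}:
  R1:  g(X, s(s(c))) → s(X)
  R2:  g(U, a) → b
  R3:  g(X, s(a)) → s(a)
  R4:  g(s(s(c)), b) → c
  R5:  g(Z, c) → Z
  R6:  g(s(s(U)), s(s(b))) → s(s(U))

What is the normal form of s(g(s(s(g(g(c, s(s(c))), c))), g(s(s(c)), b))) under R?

s(s(s(s(c))))

1. s(g(s(s(g(g(c, s(s(c))), c))), g(s(s(c)), b)))  →  s(g(s(s(g(c, s(s(c))))), g(s(s(c)), b)))   [R5 at 1.1.1.1]
2. s(g(s(s(g(c, s(s(c))))), g(s(s(c)), b)))  →  s(g(s(s(s(c))), g(s(s(c)), b)))   [R1 at 1.1.1.1]
3. s(g(s(s(s(c))), g(s(s(c)), b)))  →  s(g(s(s(s(c))), c))   [R4 at 1.2]
4. s(g(s(s(s(c))), c))  →  s(s(s(s(c))))   [R5 at 1]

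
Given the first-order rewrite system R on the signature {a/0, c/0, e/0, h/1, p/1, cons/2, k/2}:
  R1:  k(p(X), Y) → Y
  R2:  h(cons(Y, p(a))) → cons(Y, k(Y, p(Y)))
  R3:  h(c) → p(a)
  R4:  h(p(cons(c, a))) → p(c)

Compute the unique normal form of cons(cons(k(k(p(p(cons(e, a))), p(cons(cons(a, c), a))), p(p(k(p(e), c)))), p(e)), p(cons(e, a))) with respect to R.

1. cons(cons(k(k(p(p(cons(e, a))), p(cons(cons(a, c), a))), p(p(k(p(e), c)))), p(e)), p(cons(e, a)))  →  cons(cons(k(p(cons(cons(a, c), a)), p(p(k(p(e), c)))), p(e)), p(cons(e, a)))   [R1 at 1.1.1]
2. cons(cons(k(p(cons(cons(a, c), a)), p(p(k(p(e), c)))), p(e)), p(cons(e, a)))  →  cons(cons(p(p(k(p(e), c))), p(e)), p(cons(e, a)))   [R1 at 1.1]
3. cons(cons(p(p(k(p(e), c))), p(e)), p(cons(e, a)))  →  cons(cons(p(p(c)), p(e)), p(cons(e, a)))   [R1 at 1.1.1.1]

cons(cons(p(p(c)), p(e)), p(cons(e, a)))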